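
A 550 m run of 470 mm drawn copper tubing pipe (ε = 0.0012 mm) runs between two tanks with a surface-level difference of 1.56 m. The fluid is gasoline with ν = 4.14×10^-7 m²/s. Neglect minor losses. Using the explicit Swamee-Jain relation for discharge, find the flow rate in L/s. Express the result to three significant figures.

Swamee-Jain (Type II): Q = -0.965·√(gD⁵h_f/L)·ln[ε/(3.7D) + √(3.17ν²L/(gD³h_f))]
√(gD⁵h_f/L) = √(9.81·0.470⁵·1.56/550) = 0.02526
ε/(3.7D) = 6.90×10^-7; √(3.17ν²L/(gD³h_f)) = 1.37×10^-5
Q = -0.965·0.02526·ln(1.440×10^-5) = 0.2718 m³/s
Check: V = 1.57 m/s, Re = 1.78×10^6, f = 0.01065, h_f = 1.56 m ≈ 1.56 m ✓

Q ≈ 272 L/s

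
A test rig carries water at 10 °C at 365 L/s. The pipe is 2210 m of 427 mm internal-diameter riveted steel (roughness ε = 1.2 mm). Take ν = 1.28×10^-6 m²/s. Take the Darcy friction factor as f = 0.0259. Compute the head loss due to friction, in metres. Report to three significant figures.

h_f ≈ 44.4 m

V = 4Q/(πD²) = 4·0.365/(π·0.427²) = 2.549 m/s
h_f = f(L/D)V²/(2g) = 0.02590·(2210/0.427)·2.549²/(2·9.81) = 44.39 m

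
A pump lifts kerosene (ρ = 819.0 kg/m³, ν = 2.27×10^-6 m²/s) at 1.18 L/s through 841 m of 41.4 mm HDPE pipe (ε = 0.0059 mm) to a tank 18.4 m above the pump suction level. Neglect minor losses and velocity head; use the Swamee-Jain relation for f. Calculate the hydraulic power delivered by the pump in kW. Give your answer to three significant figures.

V = 4Q/(πD²) = 0.8766 m/s; Re = 1.60×10^4; ε/D = 1.43×10^-4; f = 0.02765
h_f = f(L/D)V²/2g = 21.99 m
Total head H = z + h_f = 18.4 + 21.99 = 40.39 m
P_hyd = ρgQH = 819.0·9.81·0.00118·40.39 = 0.3830 kW

P_hyd ≈ 0.383 kW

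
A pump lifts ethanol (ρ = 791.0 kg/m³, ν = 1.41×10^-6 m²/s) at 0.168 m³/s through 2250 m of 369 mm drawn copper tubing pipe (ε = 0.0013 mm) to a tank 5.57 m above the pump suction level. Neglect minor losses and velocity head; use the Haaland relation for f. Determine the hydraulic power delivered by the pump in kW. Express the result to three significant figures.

P_hyd ≈ 20.8 kW

V = 4Q/(πD²) = 1.571 m/s; Re = 4.11×10^5; ε/D = 3.52×10^-6; f = 0.01357
h_f = f(L/D)V²/2g = 10.41 m
Total head H = z + h_f = 5.57 + 10.41 = 15.98 m
P_hyd = ρgQH = 791.0·9.81·0.168·15.98 = 20.83 kW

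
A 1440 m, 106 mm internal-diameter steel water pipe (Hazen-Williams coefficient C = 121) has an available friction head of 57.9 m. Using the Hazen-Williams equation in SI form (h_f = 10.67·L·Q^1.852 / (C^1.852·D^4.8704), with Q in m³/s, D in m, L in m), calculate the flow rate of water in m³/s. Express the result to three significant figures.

Rearranging: Q = [h_f·C^1.852·D^4.8704 / (10.67·L)]^(1/1.852)
Q = [57.9·121^1.852·0.106^4.8704 / (10.67·1440)]^0.540 = 0.01625 m³/s

Q ≈ 0.0162 m³/s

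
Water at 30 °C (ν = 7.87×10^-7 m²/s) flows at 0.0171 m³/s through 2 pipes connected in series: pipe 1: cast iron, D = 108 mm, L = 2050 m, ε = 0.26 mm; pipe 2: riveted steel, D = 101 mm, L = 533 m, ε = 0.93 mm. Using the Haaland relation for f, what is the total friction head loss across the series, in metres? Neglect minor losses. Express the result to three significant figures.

Pipe 1: V = 1.867 m/s, Re = 2.56×10^5, ε/D = 0.00241, f = 0.02521, h_1 = f(L/D)V²/2g = 85.00 m
Pipe 2: V = 2.134 m/s, Re = 2.74×10^5, ε/D = 0.00921, f = 0.03716, h_2 = f(L/D)V²/2g = 45.53 m
Series → Q common, losses add: H = Σh = 130.5 m

H ≈ 131 m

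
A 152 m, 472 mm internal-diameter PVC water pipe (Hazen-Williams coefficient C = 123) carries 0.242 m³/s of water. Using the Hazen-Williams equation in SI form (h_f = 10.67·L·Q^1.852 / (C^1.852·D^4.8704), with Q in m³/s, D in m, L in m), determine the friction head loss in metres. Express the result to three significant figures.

h_f ≈ 0.611 m

h_f = 10.67·152·0.242^1.852 / (123^1.852·0.472^4.8704) = 0.6115 m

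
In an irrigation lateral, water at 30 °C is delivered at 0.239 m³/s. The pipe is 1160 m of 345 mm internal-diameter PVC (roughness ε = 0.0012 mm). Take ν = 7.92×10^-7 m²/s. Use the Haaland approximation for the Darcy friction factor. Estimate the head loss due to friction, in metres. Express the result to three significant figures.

V = 4Q/(πD²) = 4·0.239/(π·0.345²) = 2.557 m/s
Re = VD/ν = 2.557·0.345/7.92×10^-7 = 1.11×10^6 → turbulent
ε/D = 0.0012/345 = 3.48×10^-6
Haaland: f = 0.01144
h_f = f(L/D)V²/(2g) = 0.01144·(1160/0.345)·2.557²/(2·9.81) = 12.82 m

h_f ≈ 12.8 m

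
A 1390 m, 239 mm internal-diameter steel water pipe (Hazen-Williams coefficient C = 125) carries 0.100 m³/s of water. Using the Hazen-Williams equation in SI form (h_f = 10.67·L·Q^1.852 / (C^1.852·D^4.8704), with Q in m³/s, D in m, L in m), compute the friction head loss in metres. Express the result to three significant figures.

h_f ≈ 29.1 m

h_f = 10.67·1390·0.100^1.852 / (125^1.852·0.239^4.8704) = 29.05 m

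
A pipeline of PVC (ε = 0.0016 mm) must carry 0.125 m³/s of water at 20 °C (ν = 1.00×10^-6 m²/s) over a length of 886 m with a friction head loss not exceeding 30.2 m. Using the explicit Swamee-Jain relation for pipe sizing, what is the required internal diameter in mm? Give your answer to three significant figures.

Swamee-Jain (Type III): D = 0.66·[ε^1.25·(LQ²/(gh_f))^4.75 + ν·Q^9.4·(L/(gh_f))^5.2]^0.04
LQ²/(gh_f) = 0.04673; L/(gh_f) = 2.991
Term 1 = ε^1.25·(…)^4.75 = 2.73×10^-14; Term 2 = ν·Q^9.4·(…)^5.2 = 9.66×10^-13
D = 0.66·(2.73×10^-14 + 9.66×10^-13)^0.04 = 0.2185 m = 218 mm
Check: V = 3.33 m/s, Re = 7.28×10^5, f = 0.01240, h_f = 28.5 m ≈ 30.2 m ✓

D ≈ 218 mm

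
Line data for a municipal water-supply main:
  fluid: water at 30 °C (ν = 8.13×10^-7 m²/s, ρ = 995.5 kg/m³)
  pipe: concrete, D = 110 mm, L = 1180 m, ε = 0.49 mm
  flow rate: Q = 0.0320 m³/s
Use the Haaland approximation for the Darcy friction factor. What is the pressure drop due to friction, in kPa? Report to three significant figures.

Δp ≈ 1790 kPa

V = 4Q/(πD²) = 4·0.0320/(π·0.110²) = 3.367 m/s
Re = VD/ν = 3.367·0.110/8.13×10^-7 = 4.56×10^5 → turbulent
ε/D = 0.49/110 = 0.00445
Haaland: f = 0.02960
h_f = f(L/D)V²/(2g) = 0.02960·(1180/0.110)·3.367²/(2·9.81) = 183.5 m
Δp = ρg·h_f = 995.5·9.81·183.5 = 1792 kPa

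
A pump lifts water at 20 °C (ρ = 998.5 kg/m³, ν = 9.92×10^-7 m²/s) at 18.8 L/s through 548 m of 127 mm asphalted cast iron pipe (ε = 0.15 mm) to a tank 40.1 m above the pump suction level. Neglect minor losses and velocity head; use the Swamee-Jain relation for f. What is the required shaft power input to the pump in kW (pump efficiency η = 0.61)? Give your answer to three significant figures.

P_shaft ≈ 15.3 kW

V = 4Q/(πD²) = 1.484 m/s; Re = 1.90×10^5; ε/D = 0.00118; f = 0.02194
h_f = f(L/D)V²/2g = 10.63 m
Total head H = z + h_f = 40.1 + 10.63 = 50.73 m
P_hyd = ρgQH = 998.5·9.81·0.0188·50.73 = 9.342 kW
P_shaft = P_hyd/η = 9.342/0.61 = 15.31 kW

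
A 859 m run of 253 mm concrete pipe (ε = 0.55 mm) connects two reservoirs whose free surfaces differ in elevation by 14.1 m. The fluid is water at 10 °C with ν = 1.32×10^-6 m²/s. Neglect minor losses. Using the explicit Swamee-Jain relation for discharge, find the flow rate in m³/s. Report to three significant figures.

Q ≈ 0.0918 m³/s

Swamee-Jain (Type II): Q = -0.965·√(gD⁵h_f/L)·ln[ε/(3.7D) + √(3.17ν²L/(gD³h_f))]
√(gD⁵h_f/L) = √(9.81·0.253⁵·14.1/859) = 0.01292
ε/(3.7D) = 5.88×10^-4; √(3.17ν²L/(gD³h_f)) = 4.60×10^-5
Q = -0.965·0.01292·ln(6.336×10^-4) = 0.09181 m³/s
Check: V = 1.83 m/s, Re = 3.50×10^5, f = 0.02457, h_f = 14.2 m ≈ 14.1 m ✓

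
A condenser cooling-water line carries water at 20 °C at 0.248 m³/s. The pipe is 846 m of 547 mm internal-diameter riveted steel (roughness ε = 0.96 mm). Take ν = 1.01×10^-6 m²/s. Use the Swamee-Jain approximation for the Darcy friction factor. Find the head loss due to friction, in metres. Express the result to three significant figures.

h_f ≈ 2.03 m

V = 4Q/(πD²) = 4·0.248/(π·0.547²) = 1.055 m/s
Re = VD/ν = 1.055·0.547/1.01×10^-6 = 5.72×10^5 → turbulent
ε/D = 0.96/547 = 0.00176
Swamee-Jain: f = 0.02309
h_f = f(L/D)V²/(2g) = 0.02309·(846/0.547)·1.055²/(2·9.81) = 2.027 m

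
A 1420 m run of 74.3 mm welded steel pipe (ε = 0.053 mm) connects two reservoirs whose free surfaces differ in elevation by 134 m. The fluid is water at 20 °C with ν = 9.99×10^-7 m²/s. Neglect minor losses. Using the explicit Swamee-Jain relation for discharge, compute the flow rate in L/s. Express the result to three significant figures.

Q ≈ 11.4 L/s

Swamee-Jain (Type II): Q = -0.965·√(gD⁵h_f/L)·ln[ε/(3.7D) + √(3.17ν²L/(gD³h_f))]
√(gD⁵h_f/L) = √(9.81·0.0743⁵·134/1420) = 0.001448
ε/(3.7D) = 1.93×10^-4; √(3.17ν²L/(gD³h_f)) = 9.13×10^-5
Q = -0.965·0.001448·ln(2.841×10^-4) = 0.01141 m³/s
Check: V = 2.63 m/s, Re = 1.96×10^5, f = 0.02001, h_f = 135 m ≈ 134 m ✓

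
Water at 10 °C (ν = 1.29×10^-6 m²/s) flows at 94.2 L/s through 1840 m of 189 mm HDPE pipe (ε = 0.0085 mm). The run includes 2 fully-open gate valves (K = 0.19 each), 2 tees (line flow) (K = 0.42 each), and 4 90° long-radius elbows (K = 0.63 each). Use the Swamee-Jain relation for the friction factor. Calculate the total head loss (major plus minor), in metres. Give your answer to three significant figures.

H_L ≈ 79.3 m

V = 4Q/(πD²) = 3.358 m/s; V²/2g = 0.5746 m
Re = 4.92×10^5, ε/D = 4.50×10^-5 → f = 0.01380 (Swamee-Jain)
Major: h_f = f(L/D)·V²/2g = 0.01380·9735·0.5746 = 77.20 m
Minor: ΣK = 3.74; h_m = ΣK·V²/2g = 2.149 m
Total H_L = 77.20 + 2.149 = 79.35 m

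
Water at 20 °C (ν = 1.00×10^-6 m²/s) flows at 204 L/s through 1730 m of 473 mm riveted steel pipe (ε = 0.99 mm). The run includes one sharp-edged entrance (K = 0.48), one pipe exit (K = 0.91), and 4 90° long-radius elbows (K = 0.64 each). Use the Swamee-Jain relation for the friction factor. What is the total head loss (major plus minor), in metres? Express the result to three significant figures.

H_L ≈ 6.34 m

V = 4Q/(πD²) = 1.161 m/s; V²/2g = 0.06870 m
Re = 5.49×10^5, ε/D = 0.00209 → f = 0.02414 (Swamee-Jain)
Major: h_f = f(L/D)·V²/2g = 0.02414·3658·0.06870 = 6.065 m
Minor: ΣK = 3.95; h_m = ΣK·V²/2g = 0.2714 m
Total H_L = 6.065 + 0.2714 = 6.336 m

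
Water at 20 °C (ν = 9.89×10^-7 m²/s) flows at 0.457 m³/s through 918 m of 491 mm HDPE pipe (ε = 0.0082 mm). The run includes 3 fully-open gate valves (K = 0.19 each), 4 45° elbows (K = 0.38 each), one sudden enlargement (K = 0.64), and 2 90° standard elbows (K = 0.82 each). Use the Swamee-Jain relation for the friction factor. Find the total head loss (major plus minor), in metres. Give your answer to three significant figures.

V = 4Q/(πD²) = 2.414 m/s; V²/2g = 0.2969 m
Re = 1.20×10^6, ε/D = 1.67×10^-5 → f = 0.01171 (Swamee-Jain)
Major: h_f = f(L/D)·V²/2g = 0.01171·1870·0.2969 = 6.499 m
Minor: ΣK = 4.37; h_m = ΣK·V²/2g = 1.298 m
Total H_L = 6.499 + 1.298 = 7.797 m

H_L ≈ 7.80 m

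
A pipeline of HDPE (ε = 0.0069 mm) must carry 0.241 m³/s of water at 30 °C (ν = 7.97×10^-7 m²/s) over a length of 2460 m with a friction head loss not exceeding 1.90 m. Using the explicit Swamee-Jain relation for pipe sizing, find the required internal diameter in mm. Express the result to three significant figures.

Swamee-Jain (Type III): D = 0.66·[ε^1.25·(LQ²/(gh_f))^4.75 + ν·Q^9.4·(L/(gh_f))^5.2]^0.04
LQ²/(gh_f) = 7.666; L/(gh_f) = 132.0
Term 1 = ε^1.25·(…)^4.75 = 0.00563; Term 2 = ν·Q^9.4·(…)^5.2 = 0.132
D = 0.66·(0.00563 + 0.132)^0.04 = 0.6096 m = 610 mm
Check: V = 0.826 m/s, Re = 6.32×10^5, f = 0.01277, h_f = 1.79 m ≈ 1.90 m ✓

D ≈ 610 mm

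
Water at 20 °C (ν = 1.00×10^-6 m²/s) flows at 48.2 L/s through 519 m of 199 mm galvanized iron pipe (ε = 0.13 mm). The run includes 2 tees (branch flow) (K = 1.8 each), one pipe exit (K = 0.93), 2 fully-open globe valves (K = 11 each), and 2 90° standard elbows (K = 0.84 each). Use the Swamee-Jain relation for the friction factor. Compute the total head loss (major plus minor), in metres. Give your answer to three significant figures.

V = 4Q/(πD²) = 1.550 m/s; V²/2g = 0.1224 m
Re = 3.08×10^5, ε/D = 6.53×10^-4 → f = 0.01913 (Swamee-Jain)
Major: h_f = f(L/D)·V²/2g = 0.01913·2608·0.1224 = 6.106 m
Minor: ΣK = 28.2; h_m = ΣK·V²/2g = 3.453 m
Total H_L = 6.106 + 3.453 = 9.559 m

H_L ≈ 9.56 m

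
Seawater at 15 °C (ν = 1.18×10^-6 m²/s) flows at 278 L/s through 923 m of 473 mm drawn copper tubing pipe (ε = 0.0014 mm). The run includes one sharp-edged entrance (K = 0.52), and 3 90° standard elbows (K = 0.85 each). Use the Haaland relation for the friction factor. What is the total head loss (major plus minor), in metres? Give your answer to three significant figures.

V = 4Q/(πD²) = 1.582 m/s; V²/2g = 0.1276 m
Re = 6.34×10^5, ε/D = 2.96×10^-6 → f = 0.01256 (Haaland)
Major: h_f = f(L/D)·V²/2g = 0.01256·1951·0.1276 = 3.127 m
Minor: ΣK = 3.07; h_m = ΣK·V²/2g = 0.3917 m
Total H_L = 3.127 + 0.3917 = 3.519 m

H_L ≈ 3.52 m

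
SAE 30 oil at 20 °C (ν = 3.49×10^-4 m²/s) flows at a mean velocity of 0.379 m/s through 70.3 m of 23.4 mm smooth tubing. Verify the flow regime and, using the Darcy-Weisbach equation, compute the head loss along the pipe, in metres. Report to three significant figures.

Re = VD/ν = 0.379·0.02340/3.49×10^-4 = 25.4 → laminar (Re < 2300)
f = 64/Re = 2.519
h_f = f(L/D)V²/(2g) = 2.519·(70.3/0.02340)·0.379²/(2·9.81) = 55.39 m

h_f ≈ 55.4 m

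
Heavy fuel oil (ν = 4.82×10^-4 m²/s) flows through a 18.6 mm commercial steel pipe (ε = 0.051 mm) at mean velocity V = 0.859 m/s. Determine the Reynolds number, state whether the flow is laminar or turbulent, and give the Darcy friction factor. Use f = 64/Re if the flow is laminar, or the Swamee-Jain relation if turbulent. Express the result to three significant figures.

Re ≈ 33.1; laminar; f = 64/Re ≈ 1.93

Re = VD/ν = 0.8590·0.0186/4.82×10^-4 = 33.1
Re < 2300 → laminar → f = 64/Re = 1.931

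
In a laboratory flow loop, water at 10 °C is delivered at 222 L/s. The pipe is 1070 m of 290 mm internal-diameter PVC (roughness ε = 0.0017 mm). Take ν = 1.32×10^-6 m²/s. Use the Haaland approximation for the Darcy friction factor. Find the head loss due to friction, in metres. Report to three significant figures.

V = 4Q/(πD²) = 4·0.222/(π·0.290²) = 3.361 m/s
Re = VD/ν = 3.361·0.290/1.32×10^-6 = 7.38×10^5 → turbulent
ε/D = 0.0017/290 = 5.86×10^-6
Haaland: f = 0.01228
h_f = f(L/D)V²/(2g) = 0.01228·(1070/0.290)·3.361²/(2·9.81) = 26.09 m

h_f ≈ 26.1 m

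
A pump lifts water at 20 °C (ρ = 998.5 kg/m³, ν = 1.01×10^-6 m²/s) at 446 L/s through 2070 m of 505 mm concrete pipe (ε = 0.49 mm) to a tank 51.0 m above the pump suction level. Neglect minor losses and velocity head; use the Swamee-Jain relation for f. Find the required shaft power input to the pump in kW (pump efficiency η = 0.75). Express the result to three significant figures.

P_shaft ≈ 417 kW

V = 4Q/(πD²) = 2.227 m/s; Re = 1.11×10^6; ε/D = 9.70×10^-4; f = 0.01986
h_f = f(L/D)V²/2g = 20.57 m
Total head H = z + h_f = 51.0 + 20.57 = 71.57 m
P_hyd = ρgQH = 998.5·9.81·0.446·71.57 = 312.7 kW
P_shaft = P_hyd/η = 312.7/0.75 = 416.9 kW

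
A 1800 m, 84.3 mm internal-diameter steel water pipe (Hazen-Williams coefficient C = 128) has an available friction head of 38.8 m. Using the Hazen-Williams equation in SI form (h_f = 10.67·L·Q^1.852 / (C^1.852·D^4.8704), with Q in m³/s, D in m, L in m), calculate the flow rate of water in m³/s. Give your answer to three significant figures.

Q ≈ 0.00672 m³/s

Rearranging: Q = [h_f·C^1.852·D^4.8704 / (10.67·L)]^(1/1.852)
Q = [38.8·128^1.852·0.0843^4.8704 / (10.67·1800)]^0.540 = 0.006720 m³/s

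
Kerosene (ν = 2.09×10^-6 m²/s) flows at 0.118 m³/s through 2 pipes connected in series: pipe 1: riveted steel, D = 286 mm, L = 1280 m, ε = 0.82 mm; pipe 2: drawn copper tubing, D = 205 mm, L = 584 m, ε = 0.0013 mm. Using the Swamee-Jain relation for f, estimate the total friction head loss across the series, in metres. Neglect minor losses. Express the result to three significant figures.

Pipe 1: V = 1.837 m/s, Re = 2.51×10^5, ε/D = 0.00287, f = 0.02655, h_1 = f(L/D)V²/2g = 20.43 m
Pipe 2: V = 3.575 m/s, Re = 3.51×10^5, ε/D = 6.34×10^-6, f = 0.01405, h_2 = f(L/D)V²/2g = 26.06 m
Series → Q common, losses add: H = Σh = 46.50 m

H ≈ 46.5 m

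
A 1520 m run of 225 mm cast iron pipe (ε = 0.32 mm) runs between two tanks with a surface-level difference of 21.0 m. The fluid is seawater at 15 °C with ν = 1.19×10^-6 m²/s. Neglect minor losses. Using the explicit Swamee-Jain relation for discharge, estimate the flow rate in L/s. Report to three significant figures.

Swamee-Jain (Type II): Q = -0.965·√(gD⁵h_f/L)·ln[ε/(3.7D) + √(3.17ν²L/(gD³h_f))]
√(gD⁵h_f/L) = √(9.81·0.225⁵·21.0/1520) = 0.008841
ε/(3.7D) = 3.84×10^-4; √(3.17ν²L/(gD³h_f)) = 5.39×10^-5
Q = -0.965·0.008841·ln(4.383×10^-4) = 0.06597 m³/s
Check: V = 1.66 m/s, Re = 3.14×10^5, f = 0.02231, h_f = 21.1 m ≈ 21.0 m ✓

Q ≈ 66.0 L/s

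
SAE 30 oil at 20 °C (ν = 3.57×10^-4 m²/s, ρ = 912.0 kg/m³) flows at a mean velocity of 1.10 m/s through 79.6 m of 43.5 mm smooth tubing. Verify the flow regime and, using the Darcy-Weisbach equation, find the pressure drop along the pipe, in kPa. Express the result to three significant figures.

Δp ≈ 482 kPa

Re = VD/ν = 1.10·0.04350/3.57×10^-4 = 134 → laminar (Re < 2300)
f = 64/Re = 0.4775
h_f = f(L/D)V²/(2g) = 0.4775·(79.6/0.04350)·1.10²/(2·9.81) = 53.89 m
Δp = ρg·h_f = 912.0·9.81·53.89 = 482.1 kPa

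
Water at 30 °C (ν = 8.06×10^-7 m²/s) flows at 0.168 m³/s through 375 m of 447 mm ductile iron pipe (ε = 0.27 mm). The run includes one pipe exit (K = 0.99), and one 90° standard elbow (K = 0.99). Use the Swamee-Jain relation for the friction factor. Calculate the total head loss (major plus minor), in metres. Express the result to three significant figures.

V = 4Q/(πD²) = 1.071 m/s; V²/2g = 0.05841 m
Re = 5.94×10^5, ε/D = 6.04×10^-4 → f = 0.01827 (Swamee-Jain)
Major: h_f = f(L/D)·V²/2g = 0.01827·838.9·0.05841 = 0.8952 m
Minor: ΣK = 1.98; h_m = ΣK·V²/2g = 0.1157 m
Total H_L = 0.8952 + 0.1157 = 1.011 m

H_L ≈ 1.01 m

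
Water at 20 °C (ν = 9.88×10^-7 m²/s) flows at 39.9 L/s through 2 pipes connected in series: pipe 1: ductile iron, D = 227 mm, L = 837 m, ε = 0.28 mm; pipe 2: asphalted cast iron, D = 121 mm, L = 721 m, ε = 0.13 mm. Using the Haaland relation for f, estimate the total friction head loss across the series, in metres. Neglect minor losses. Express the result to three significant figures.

H ≈ 79.3 m

Pipe 1: V = 0.9859 m/s, Re = 2.27×10^5, ε/D = 0.00123, f = 0.02168, h_1 = f(L/D)V²/2g = 3.960 m
Pipe 2: V = 3.470 m/s, Re = 4.25×10^5, ε/D = 0.00107, f = 0.02060, h_2 = f(L/D)V²/2g = 75.34 m
Series → Q common, losses add: H = Σh = 79.30 m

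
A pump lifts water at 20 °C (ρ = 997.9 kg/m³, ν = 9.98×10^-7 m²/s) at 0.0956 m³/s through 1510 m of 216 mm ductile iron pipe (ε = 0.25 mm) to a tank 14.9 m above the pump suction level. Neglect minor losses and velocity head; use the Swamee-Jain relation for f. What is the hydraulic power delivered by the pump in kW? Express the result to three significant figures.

V = 4Q/(πD²) = 2.609 m/s; Re = 5.65×10^5; ε/D = 0.00116; f = 0.02095
h_f = f(L/D)V²/2g = 50.80 m
Total head H = z + h_f = 14.9 + 50.80 = 65.70 m
P_hyd = ρgQH = 997.9·9.81·0.0956·65.70 = 61.49 kW

P_hyd ≈ 61.5 kW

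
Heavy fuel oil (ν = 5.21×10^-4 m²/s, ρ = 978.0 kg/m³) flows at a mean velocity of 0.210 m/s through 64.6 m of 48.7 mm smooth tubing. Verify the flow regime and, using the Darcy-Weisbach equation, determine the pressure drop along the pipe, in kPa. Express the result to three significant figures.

Δp ≈ 93.3 kPa

Re = VD/ν = 0.210·0.04870/5.21×10^-4 = 19.6 → laminar (Re < 2300)
f = 64/Re = 3.260
h_f = f(L/D)V²/(2g) = 3.260·(64.6/0.04870)·0.210²/(2·9.81) = 9.721 m
Δp = ρg·h_f = 978.0·9.81·9.721 = 93.27 kPa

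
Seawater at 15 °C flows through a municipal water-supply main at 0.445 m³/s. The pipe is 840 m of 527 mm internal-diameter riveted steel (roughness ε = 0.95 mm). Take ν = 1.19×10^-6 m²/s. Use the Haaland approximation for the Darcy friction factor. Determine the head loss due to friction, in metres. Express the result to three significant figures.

h_f ≈ 7.79 m

V = 4Q/(πD²) = 4·0.445/(π·0.527²) = 2.040 m/s
Re = VD/ν = 2.040·0.527/1.19×10^-6 = 9.03×10^5 → turbulent
ε/D = 0.95/527 = 0.00180
Haaland: f = 0.02303
h_f = f(L/D)V²/(2g) = 0.02303·(840/0.527)·2.040²/(2·9.81) = 7.785 m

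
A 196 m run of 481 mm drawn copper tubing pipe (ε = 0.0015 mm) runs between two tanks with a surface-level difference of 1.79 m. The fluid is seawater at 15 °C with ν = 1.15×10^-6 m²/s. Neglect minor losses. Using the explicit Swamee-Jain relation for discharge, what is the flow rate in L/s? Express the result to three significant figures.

Q ≈ 498 L/s

Swamee-Jain (Type II): Q = -0.965·√(gD⁵h_f/L)·ln[ε/(3.7D) + √(3.17ν²L/(gD³h_f))]
√(gD⁵h_f/L) = √(9.81·0.481⁵·1.79/196) = 0.04803
ε/(3.7D) = 8.43×10^-7; √(3.17ν²L/(gD³h_f)) = 2.05×10^-5
Q = -0.965·0.04803·ln(2.135×10^-5) = 0.4984 m³/s
Check: V = 2.74 m/s, Re = 1.15×10^6, f = 0.01143, h_f = 1.79 m ≈ 1.79 m ✓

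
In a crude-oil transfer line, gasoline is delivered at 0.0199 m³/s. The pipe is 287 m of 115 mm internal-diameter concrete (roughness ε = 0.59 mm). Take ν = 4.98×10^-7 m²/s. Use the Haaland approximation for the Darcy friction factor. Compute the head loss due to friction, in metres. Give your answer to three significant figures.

h_f ≈ 14.4 m

V = 4Q/(πD²) = 4·0.0199/(π·0.115²) = 1.916 m/s
Re = VD/ν = 1.916·0.115/4.98×10^-7 = 4.42×10^5 → turbulent
ε/D = 0.59/115 = 0.00513
Haaland: f = 0.03086
h_f = f(L/D)V²/(2g) = 0.03086·(287/0.115)·1.916²/(2·9.81) = 14.41 m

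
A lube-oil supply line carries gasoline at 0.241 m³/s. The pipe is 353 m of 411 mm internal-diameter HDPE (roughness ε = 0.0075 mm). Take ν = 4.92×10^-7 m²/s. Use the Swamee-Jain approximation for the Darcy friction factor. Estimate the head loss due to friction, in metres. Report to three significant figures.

h_f ≈ 1.64 m

V = 4Q/(πD²) = 4·0.241/(π·0.411²) = 1.817 m/s
Re = VD/ν = 1.817·0.411/4.92×10^-7 = 1.52×10^6 → turbulent
ε/D = 0.0075/411 = 1.82×10^-5
Swamee-Jain: f = 0.01139
h_f = f(L/D)V²/(2g) = 0.01139·(353/0.411)·1.817²/(2·9.81) = 1.645 m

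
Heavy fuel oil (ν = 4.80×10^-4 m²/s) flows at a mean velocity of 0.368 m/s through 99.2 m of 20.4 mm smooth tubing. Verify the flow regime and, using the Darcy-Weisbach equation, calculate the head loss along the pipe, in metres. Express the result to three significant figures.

h_f ≈ 137 m

Re = VD/ν = 0.368·0.02040/4.80×10^-4 = 15.6 → laminar (Re < 2300)
f = 64/Re = 4.092
h_f = f(L/D)V²/(2g) = 4.092·(99.2/0.02040)·0.368²/(2·9.81) = 137.3 m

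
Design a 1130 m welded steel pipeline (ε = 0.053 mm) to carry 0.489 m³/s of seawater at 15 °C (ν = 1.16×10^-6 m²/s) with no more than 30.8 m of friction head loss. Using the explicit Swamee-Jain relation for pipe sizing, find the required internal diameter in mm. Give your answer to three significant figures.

Swamee-Jain (Type III): D = 0.66·[ε^1.25·(LQ²/(gh_f))^4.75 + ν·Q^9.4·(L/(gh_f))^5.2]^0.04
LQ²/(gh_f) = 0.8943; L/(gh_f) = 3.740
Term 1 = ε^1.25·(…)^4.75 = 2.66×10^-6; Term 2 = ν·Q^9.4·(…)^5.2 = 1.33×10^-6
D = 0.66·(2.66×10^-6 + 1.33×10^-6)^0.04 = 0.4014 m = 401 mm
Check: V = 3.86 m/s, Re = 1.34×10^6, f = 0.01369, h_f = 29.3 m ≈ 30.8 m ✓

D ≈ 401 mm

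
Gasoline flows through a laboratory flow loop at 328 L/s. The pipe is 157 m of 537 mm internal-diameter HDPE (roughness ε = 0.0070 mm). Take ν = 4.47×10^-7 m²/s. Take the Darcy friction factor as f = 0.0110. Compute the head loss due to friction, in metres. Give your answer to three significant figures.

h_f ≈ 0.344 m

V = 4Q/(πD²) = 4·0.328/(π·0.537²) = 1.448 m/s
h_f = f(L/D)V²/(2g) = 0.01100·(157/0.537)·1.448²/(2·9.81) = 0.3438 m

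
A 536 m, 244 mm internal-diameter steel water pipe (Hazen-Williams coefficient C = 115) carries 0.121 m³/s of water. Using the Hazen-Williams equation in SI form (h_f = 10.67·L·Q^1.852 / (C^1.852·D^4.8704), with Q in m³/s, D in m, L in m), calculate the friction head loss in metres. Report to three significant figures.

h_f = 10.67·536·0.121^1.852 / (115^1.852·0.244^4.8704) = 16.82 m

h_f ≈ 16.8 m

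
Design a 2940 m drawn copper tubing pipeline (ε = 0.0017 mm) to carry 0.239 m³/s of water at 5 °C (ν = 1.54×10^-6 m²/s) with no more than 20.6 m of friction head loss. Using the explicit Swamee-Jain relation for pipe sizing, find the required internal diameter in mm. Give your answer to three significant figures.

D ≈ 394 mm

Swamee-Jain (Type III): D = 0.66·[ε^1.25·(LQ²/(gh_f))^4.75 + ν·Q^9.4·(L/(gh_f))^5.2]^0.04
LQ²/(gh_f) = 0.8310; L/(gh_f) = 14.55
Term 1 = ε^1.25·(…)^4.75 = 2.55×10^-8; Term 2 = ν·Q^9.4·(…)^5.2 = 2.46×10^-6
D = 0.66·(2.55×10^-8 + 2.46×10^-6)^0.04 = 0.3939 m = 394 mm
Check: V = 1.96 m/s, Re = 5.02×10^5, f = 0.01315, h_f = 19.3 m ≈ 20.6 m ✓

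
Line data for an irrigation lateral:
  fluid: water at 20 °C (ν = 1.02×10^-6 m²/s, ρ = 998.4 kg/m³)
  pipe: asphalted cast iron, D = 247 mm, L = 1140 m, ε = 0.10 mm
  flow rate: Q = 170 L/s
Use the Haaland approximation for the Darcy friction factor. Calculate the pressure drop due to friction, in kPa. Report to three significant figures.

V = 4Q/(πD²) = 4·0.170/(π·0.247²) = 3.548 m/s
Re = VD/ν = 3.548·0.247/1.02×10^-6 = 8.59×10^5 → turbulent
ε/D = 0.10/247 = 4.05×10^-4
Haaland: f = 0.01656
h_f = f(L/D)V²/(2g) = 0.01656·(1140/0.247)·3.548²/(2·9.81) = 49.03 m
Δp = ρg·h_f = 998.4·9.81·49.03 = 480.2 kPa

Δp ≈ 480 kPa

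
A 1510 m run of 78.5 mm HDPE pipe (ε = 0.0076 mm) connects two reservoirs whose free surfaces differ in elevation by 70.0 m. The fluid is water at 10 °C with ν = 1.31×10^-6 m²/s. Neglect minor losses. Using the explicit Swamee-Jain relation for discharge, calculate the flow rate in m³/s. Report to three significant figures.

Swamee-Jain (Type II): Q = -0.965·√(gD⁵h_f/L)·ln[ε/(3.7D) + √(3.17ν²L/(gD³h_f))]
√(gD⁵h_f/L) = √(9.81·0.0785⁵·70.0/1510) = 0.001164
ε/(3.7D) = 2.62×10^-5; √(3.17ν²L/(gD³h_f)) = 1.57×10^-4
Q = -0.965·0.001164·ln(1.834×10^-4) = 0.009667 m³/s
Check: V = 2.00 m/s, Re = 1.20×10^5, f = 0.01784, h_f = 69.8 m ≈ 70.0 m ✓

Q ≈ 0.00967 m³/s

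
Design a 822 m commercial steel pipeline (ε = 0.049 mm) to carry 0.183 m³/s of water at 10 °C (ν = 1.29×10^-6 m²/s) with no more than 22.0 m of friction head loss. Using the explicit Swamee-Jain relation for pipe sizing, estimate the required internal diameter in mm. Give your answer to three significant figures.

Swamee-Jain (Type III): D = 0.66·[ε^1.25·(LQ²/(gh_f))^4.75 + ν·Q^9.4·(L/(gh_f))^5.2]^0.04
LQ²/(gh_f) = 0.1276; L/(gh_f) = 3.809
Term 1 = ε^1.25·(…)^4.75 = 2.32×10^-10; Term 2 = ν·Q^9.4·(…)^5.2 = 1.58×10^-10
D = 0.66·(2.32×10^-10 + 1.58×10^-10)^0.04 = 0.2774 m = 277 mm
Check: V = 3.03 m/s, Re = 6.51×10^5, f = 0.01495, h_f = 20.7 m ≈ 22.0 m ✓

D ≈ 277 mm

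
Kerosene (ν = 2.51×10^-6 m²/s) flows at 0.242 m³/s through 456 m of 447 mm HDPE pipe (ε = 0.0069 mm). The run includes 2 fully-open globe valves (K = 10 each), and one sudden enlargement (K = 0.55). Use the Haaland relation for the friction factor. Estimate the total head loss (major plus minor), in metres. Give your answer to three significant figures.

H_L ≈ 4.31 m

V = 4Q/(πD²) = 1.542 m/s; V²/2g = 0.1212 m
Re = 2.75×10^5, ε/D = 1.54×10^-5 → f = 0.01470 (Haaland)
Major: h_f = f(L/D)·V²/2g = 0.01470·1020·0.1212 = 1.818 m
Minor: ΣK = 20.6; h_m = ΣK·V²/2g = 2.491 m
Total H_L = 1.818 + 2.491 = 4.309 m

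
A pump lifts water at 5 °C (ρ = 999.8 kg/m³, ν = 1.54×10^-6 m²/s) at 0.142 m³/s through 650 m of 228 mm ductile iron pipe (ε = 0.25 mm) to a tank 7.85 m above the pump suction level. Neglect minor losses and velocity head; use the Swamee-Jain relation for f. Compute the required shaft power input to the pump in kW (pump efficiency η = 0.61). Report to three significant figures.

P_shaft ≈ 101 kW

V = 4Q/(πD²) = 3.478 m/s; Re = 5.15×10^5; ε/D = 0.00110; f = 0.02075
h_f = f(L/D)V²/2g = 36.47 m
Total head H = z + h_f = 7.85 + 36.47 = 44.32 m
P_hyd = ρgQH = 999.8·9.81·0.142·44.32 = 61.72 kW
P_shaft = P_hyd/η = 61.72/0.61 = 101.2 kW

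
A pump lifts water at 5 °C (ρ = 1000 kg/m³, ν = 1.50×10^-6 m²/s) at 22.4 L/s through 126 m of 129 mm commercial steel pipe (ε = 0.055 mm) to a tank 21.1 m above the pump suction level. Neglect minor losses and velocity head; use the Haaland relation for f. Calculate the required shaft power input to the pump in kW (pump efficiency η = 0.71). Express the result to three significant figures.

V = 4Q/(πD²) = 1.714 m/s; Re = 1.47×10^5; ε/D = 4.26×10^-4; f = 0.01883
h_f = f(L/D)V²/2g = 2.753 m
Total head H = z + h_f = 21.1 + 2.753 = 23.85 m
P_hyd = ρgQH = 1000·9.81·0.0224·23.85 = 5.242 kW
P_shaft = P_hyd/η = 5.242/0.71 = 7.382 kW

P_shaft ≈ 7.38 kW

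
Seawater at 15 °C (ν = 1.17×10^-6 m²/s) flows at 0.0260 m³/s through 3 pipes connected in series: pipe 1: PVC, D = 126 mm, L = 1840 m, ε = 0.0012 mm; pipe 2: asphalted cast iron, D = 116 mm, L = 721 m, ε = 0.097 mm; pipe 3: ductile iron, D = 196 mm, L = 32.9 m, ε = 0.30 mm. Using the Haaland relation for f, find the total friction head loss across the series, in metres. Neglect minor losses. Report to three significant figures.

H ≈ 87.7 m

Pipe 1: V = 2.085 m/s, Re = 2.25×10^5, ε/D = 9.52×10^-6, f = 0.01522, h_1 = f(L/D)V²/2g = 49.24 m
Pipe 2: V = 2.460 m/s, Re = 2.44×10^5, ε/D = 8.36×10^-4, f = 0.02000, h_2 = f(L/D)V²/2g = 38.36 m
Pipe 3: V = 0.8617 m/s, Re = 1.44×10^5, ε/D = 0.00153, f = 0.02316, h_3 = f(L/D)V²/2g = 0.1471 m
Series → Q common, losses add: H = Σh = 87.75 m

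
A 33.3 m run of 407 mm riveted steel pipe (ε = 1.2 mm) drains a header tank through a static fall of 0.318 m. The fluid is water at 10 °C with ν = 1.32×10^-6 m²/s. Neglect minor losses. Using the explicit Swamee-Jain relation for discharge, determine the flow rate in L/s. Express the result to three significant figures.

Swamee-Jain (Type II): Q = -0.965·√(gD⁵h_f/L)·ln[ε/(3.7D) + √(3.17ν²L/(gD³h_f))]
√(gD⁵h_f/L) = √(9.81·0.407⁵·0.318/33.3) = 0.03235
ε/(3.7D) = 7.97×10^-4; √(3.17ν²L/(gD³h_f)) = 2.96×10^-5
Q = -0.965·0.03235·ln(8.264×10^-4) = 0.2216 m³/s
Check: V = 1.70 m/s, Re = 5.25×10^5, f = 0.02641, h_f = 0.319 m ≈ 0.318 m ✓

Q ≈ 222 L/s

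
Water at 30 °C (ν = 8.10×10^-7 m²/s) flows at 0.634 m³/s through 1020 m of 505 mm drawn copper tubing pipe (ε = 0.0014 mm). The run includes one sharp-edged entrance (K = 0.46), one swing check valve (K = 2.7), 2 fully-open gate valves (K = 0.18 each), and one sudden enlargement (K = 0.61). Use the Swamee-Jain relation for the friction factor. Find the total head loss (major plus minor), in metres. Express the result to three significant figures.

V = 4Q/(πD²) = 3.165 m/s; V²/2g = 0.5107 m
Re = 1.97×10^6, ε/D = 2.77×10^-6 → f = 0.01049 (Swamee-Jain)
Major: h_f = f(L/D)·V²/2g = 0.01049·2020·0.5107 = 10.82 m
Minor: ΣK = 4.13; h_m = ΣK·V²/2g = 2.109 m
Total H_L = 10.82 + 2.109 = 12.93 m

H_L ≈ 12.9 m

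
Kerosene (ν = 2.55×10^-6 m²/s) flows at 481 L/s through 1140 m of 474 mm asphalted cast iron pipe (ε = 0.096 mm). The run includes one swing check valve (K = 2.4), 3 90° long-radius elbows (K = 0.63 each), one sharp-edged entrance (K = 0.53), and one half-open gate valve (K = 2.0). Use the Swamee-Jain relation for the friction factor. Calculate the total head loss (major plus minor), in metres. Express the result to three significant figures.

H_L ≈ 16.7 m

V = 4Q/(πD²) = 2.726 m/s; V²/2g = 0.3787 m
Re = 5.07×10^5, ε/D = 2.03×10^-4 → f = 0.01552 (Swamee-Jain)
Major: h_f = f(L/D)·V²/2g = 0.01552·2405·0.3787 = 14.13 m
Minor: ΣK = 6.82; h_m = ΣK·V²/2g = 2.583 m
Total H_L = 14.13 + 2.583 = 16.72 m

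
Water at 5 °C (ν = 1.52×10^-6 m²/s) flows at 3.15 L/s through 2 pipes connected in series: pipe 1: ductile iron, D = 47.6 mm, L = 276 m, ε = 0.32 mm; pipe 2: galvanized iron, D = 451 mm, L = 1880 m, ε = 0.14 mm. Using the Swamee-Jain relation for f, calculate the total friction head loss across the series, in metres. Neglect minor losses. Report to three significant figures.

Pipe 1: V = 1.770 m/s, Re = 5.54×10^4, ε/D = 0.00672, f = 0.03500, h_1 = f(L/D)V²/2g = 32.41 m
Pipe 2: V = 0.01972 m/s, Re = 5850, ε/D = 3.10×10^-4, f = 0.03652, h_2 = f(L/D)V²/2g = 0.003017 m
Series → Q common, losses add: H = Σh = 32.42 m

H ≈ 32.4 m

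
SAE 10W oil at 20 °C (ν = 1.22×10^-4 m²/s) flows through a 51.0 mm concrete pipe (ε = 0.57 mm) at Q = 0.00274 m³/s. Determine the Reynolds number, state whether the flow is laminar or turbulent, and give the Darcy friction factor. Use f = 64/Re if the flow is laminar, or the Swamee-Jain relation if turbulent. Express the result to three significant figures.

Re ≈ 561; laminar; f = 64/Re ≈ 0.114

V = 4Q/(πD²) = 1.341 m/s
Re = VD/ν = 1.341·0.0510/1.22×10^-4 = 561
Re < 2300 → laminar → f = 64/Re = 0.1141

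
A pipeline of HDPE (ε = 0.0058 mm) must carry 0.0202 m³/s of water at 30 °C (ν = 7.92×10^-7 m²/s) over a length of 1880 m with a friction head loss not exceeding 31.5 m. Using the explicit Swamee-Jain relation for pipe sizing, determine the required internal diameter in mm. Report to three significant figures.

Swamee-Jain (Type III): D = 0.66·[ε^1.25·(LQ²/(gh_f))^4.75 + ν·Q^9.4·(L/(gh_f))^5.2]^0.04
LQ²/(gh_f) = 0.002482; L/(gh_f) = 6.084
Term 1 = ε^1.25·(…)^4.75 = 1.20×10^-19; Term 2 = ν·Q^9.4·(…)^5.2 = 1.11×10^-18
D = 0.66·(1.20×10^-19 + 1.11×10^-18)^0.04 = 0.1268 m = 127 mm
Check: V = 1.60 m/s, Re = 2.56×10^5, f = 0.01528, h_f = 29.5 m ≈ 31.5 m ✓

D ≈ 127 mm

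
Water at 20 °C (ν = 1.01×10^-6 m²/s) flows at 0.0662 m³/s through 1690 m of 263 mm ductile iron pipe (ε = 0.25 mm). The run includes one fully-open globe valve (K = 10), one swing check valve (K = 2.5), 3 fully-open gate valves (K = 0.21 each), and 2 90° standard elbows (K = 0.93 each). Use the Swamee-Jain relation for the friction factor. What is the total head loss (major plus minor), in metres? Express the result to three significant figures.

V = 4Q/(πD²) = 1.219 m/s; V²/2g = 0.07569 m
Re = 3.17×10^5, ε/D = 9.51×10^-4 → f = 0.02049 (Swamee-Jain)
Major: h_f = f(L/D)·V²/2g = 0.02049·6426·0.07569 = 9.963 m
Minor: ΣK = 15.0; h_m = ΣK·V²/2g = 1.135 m
Total H_L = 9.963 + 1.135 = 11.10 m

H_L ≈ 11.1 m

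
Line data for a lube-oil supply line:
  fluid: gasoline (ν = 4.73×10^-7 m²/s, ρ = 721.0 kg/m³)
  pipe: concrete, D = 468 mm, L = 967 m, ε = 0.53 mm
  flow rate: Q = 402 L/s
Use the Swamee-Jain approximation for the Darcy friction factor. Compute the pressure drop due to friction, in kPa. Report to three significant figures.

V = 4Q/(πD²) = 4·0.402/(π·0.468²) = 2.337 m/s
Re = VD/ν = 2.337·0.468/4.73×10^-7 = 2.31×10^6 → turbulent
ε/D = 0.53/468 = 0.00113
Swamee-Jain: f = 0.02042
h_f = f(L/D)V²/(2g) = 0.02042·(967/0.468)·2.337²/(2·9.81) = 11.74 m
Δp = ρg·h_f = 721.0·9.81·11.74 = 83.06 kPa

Δp ≈ 83.1 kPa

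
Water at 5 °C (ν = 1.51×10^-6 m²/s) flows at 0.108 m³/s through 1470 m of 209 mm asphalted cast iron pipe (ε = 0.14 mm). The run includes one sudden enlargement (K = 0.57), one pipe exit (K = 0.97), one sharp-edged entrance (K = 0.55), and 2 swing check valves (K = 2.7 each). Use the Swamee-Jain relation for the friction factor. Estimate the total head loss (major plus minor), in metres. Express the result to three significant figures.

H_L ≈ 70.8 m

V = 4Q/(πD²) = 3.148 m/s; V²/2g = 0.5051 m
Re = 4.36×10^5, ε/D = 6.70×10^-4 → f = 0.01887 (Swamee-Jain)
Major: h_f = f(L/D)·V²/2g = 0.01887·7033·0.5051 = 67.05 m
Minor: ΣK = 7.49; h_m = ΣK·V²/2g = 3.783 m
Total H_L = 67.05 + 3.783 = 70.83 m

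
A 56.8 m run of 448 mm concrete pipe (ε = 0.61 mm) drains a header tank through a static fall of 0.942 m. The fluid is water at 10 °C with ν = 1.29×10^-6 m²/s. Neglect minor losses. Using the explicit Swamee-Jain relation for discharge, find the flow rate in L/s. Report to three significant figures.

Swamee-Jain (Type II): Q = -0.965·√(gD⁵h_f/L)·ln[ε/(3.7D) + √(3.17ν²L/(gD³h_f))]
√(gD⁵h_f/L) = √(9.81·0.448⁵·0.942/56.8) = 0.05419
ε/(3.7D) = 3.68×10^-4; √(3.17ν²L/(gD³h_f)) = 1.90×10^-5
Q = -0.965·0.05419·ln(3.870×10^-4) = 0.4108 m³/s
Check: V = 2.61 m/s, Re = 9.05×10^5, f = 0.02156, h_f = 0.946 m ≈ 0.942 m ✓

Q ≈ 411 L/s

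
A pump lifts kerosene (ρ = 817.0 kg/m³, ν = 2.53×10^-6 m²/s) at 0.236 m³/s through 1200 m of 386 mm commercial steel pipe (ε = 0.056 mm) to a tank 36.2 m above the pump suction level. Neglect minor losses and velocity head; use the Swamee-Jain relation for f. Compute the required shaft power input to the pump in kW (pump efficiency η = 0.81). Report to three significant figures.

V = 4Q/(πD²) = 2.017 m/s; Re = 3.08×10^5; ε/D = 1.45×10^-4; f = 0.01580
h_f = f(L/D)V²/2g = 10.18 m
Total head H = z + h_f = 36.2 + 10.18 = 46.38 m
P_hyd = ρgQH = 817.0·9.81·0.236·46.38 = 87.73 kW
P_shaft = P_hyd/η = 87.73/0.81 = 108.3 kW

P_shaft ≈ 108 kW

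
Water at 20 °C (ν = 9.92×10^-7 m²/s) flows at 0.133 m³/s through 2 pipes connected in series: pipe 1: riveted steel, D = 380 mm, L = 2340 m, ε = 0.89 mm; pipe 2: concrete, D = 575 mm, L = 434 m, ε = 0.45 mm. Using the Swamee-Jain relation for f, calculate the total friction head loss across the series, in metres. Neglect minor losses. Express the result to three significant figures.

H ≈ 11.0 m

Pipe 1: V = 1.173 m/s, Re = 4.49×10^5, ε/D = 0.00234, f = 0.02492, h_1 = f(L/D)V²/2g = 10.76 m
Pipe 2: V = 0.5122 m/s, Re = 2.97×10^5, ε/D = 7.83×10^-4, f = 0.01980, h_2 = f(L/D)V²/2g = 0.1998 m
Series → Q common, losses add: H = Σh = 10.96 m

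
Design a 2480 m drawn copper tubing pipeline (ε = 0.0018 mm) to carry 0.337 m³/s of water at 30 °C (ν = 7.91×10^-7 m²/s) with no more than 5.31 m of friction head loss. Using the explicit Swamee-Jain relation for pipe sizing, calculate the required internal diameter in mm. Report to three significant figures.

Swamee-Jain (Type III): D = 0.66·[ε^1.25·(LQ²/(gh_f))^4.75 + ν·Q^9.4·(L/(gh_f))^5.2]^0.04
LQ²/(gh_f) = 5.407; L/(gh_f) = 47.61
Term 1 = ε^1.25·(…)^4.75 = 2.00×10^-4; Term 2 = ν·Q^9.4·(…)^5.2 = 0.0152
D = 0.66·(2.00×10^-4 + 0.0152)^0.04 = 0.5585 m = 559 mm
Check: V = 1.38 m/s, Re = 9.71×10^5, f = 0.01174, h_f = 5.03 m ≈ 5.31 m ✓

D ≈ 559 mm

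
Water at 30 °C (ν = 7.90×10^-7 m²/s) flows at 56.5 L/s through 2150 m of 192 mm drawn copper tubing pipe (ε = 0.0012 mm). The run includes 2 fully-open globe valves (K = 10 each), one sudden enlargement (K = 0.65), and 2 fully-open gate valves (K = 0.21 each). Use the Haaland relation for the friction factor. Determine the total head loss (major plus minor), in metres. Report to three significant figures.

H_L ≈ 32.9 m

V = 4Q/(πD²) = 1.951 m/s; V²/2g = 0.1941 m
Re = 4.74×10^5, ε/D = 6.25×10^-6 → f = 0.01325 (Haaland)
Major: h_f = f(L/D)·V²/2g = 0.01325·11198·0.1941 = 28.81 m
Minor: ΣK = 21.1; h_m = ΣK·V²/2g = 4.090 m
Total H_L = 28.81 + 4.090 = 32.90 m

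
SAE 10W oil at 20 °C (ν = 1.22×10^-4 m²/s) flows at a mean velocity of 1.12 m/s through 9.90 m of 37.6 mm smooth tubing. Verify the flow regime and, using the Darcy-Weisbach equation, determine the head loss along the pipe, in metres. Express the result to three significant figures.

h_f ≈ 3.12 m

Re = VD/ν = 1.12·0.03760/1.22×10^-4 = 345 → laminar (Re < 2300)
f = 64/Re = 0.1854
h_f = f(L/D)V²/(2g) = 0.1854·(9.90/0.03760)·1.12²/(2·9.81) = 3.121 m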